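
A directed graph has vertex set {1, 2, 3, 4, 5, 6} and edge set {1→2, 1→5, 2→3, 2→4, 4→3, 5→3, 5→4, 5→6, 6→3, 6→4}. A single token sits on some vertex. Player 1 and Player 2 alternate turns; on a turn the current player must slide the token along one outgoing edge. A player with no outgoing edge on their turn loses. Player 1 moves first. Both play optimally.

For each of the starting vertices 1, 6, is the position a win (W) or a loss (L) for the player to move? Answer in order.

1: L, 6: W

Classify positions by backward induction: terminal positions (no move available) are L. From any other position, the mover wins iff some move reaches an L.
Every edge goes from a vertex to one that appears earlier in the order 3, 4, 6, 2, 5, 1, so processing vertices in that order labels each vertex after all of its successors.
3: no outgoing edge → L
4: can move to 3, which is L ⇒ W
6: can move to 3, which is L ⇒ W
2: can move to 3, which is L ⇒ W
5: can move to 3, which is L ⇒ W
1: moves to 5(W), 2(W); every one is W ⇒ L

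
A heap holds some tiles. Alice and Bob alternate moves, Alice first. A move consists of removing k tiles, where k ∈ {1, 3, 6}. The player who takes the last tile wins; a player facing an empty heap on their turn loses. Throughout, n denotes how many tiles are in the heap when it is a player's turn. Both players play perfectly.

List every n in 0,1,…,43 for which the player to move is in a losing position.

0, 2, 4, 9, 11, 13, 18, 20, 22, 27, 29, 31, 36, 38, 40

Compute win/loss labels from the base case upward. A position with no move is L. Any other position is W if it can reach an L in one move, else L.
n=0: no move → L
n=1: W (go to 0, an L position)
n=2: L (sole option 1(W) is W)
n=3: W (go to 2, an L position)
n=4: L (options 3(W), 1(W) are all W)
n=5: W (go to 4, an L position)
n=6: W (go to 0, an L position)
n=7: W (go to 4, an L position)
n=8: W (go to 2, an L position)
n=9: L (options 8(W), 6(W), 3(W) are all W)
n=10: W (go to 9, an L position)
n=11: L (options 10(W), 8(W), 5(W) are all W)
n=12: W (go to 11, an L position)
n=13: L (options 12(W), 10(W), 7(W) are all W)
n=14: W (go to 13, an L position)
n=15: W (go to 9, an L position)
n=16: W (go to 13, an L position)
n=17: W (go to 11, an L position)
n=18: L (options 17(W), 15(W), 12(W) are all W)
n=19: W (go to 18, an L position)
n=20: L (options 19(W), 17(W), 14(W) are all W)
n=21: W (go to 20, an L position)
n=22: L (options 21(W), 19(W), 16(W) are all W)
n=23: W (go to 22, an L position)
n=24: W (go to 18, an L position)
n=25: W (go to 22, an L position)
n=26: W (go to 20, an L position)
n=27: L (options 26(W), 24(W), 21(W) are all W)
n=28: W (go to 27, an L position)
n=29: L (options 28(W), 26(W), 23(W) are all W)
n=30: W (go to 29, an L position)
n=31: L (options 30(W), 28(W), 25(W) are all W)
n=32: W (go to 31, an L position)
n=33: W (go to 27, an L position)
n=34: W (go to 31, an L position)
n=35: W (go to 29, an L position)
n=36: L (options 35(W), 33(W), 30(W) are all W)
n=37: W (go to 36, an L position)
n=38: L (options 37(W), 35(W), 32(W) are all W)
n=39: W (go to 38, an L position)
n=40: L (options 39(W), 37(W), 34(W) are all W)
n=41: W (go to 40, an L position)
n=42: W (go to 36, an L position)
n=43: W (go to 40, an L position)
The losing starting values of n are exactly the entries labelled L in this table (15 of them).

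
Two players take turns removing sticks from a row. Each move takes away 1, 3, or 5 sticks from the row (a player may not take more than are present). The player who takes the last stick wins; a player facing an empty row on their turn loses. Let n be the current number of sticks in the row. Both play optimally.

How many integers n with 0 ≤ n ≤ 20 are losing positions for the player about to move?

11

Label each position W (a win for the player to move) or L (a loss). A position with no legal move is L; any other position is W exactly when some move reaches an L, and L when every move reaches a W.
n=0: no move → L
n=1: →0(L), so W
n=2: →1(W) only, which is W, so L
n=3: →2(L), so W
n=4: →3(W), 1(W) — all W, so L
n=5: →4(L), so W
n=6: →5(W), 3(W), 1(W) — all W, so L
n=7: →6(L), so W
n=8: →7(W), 5(W), 3(W) — all W, so L
n=9: →8(L), so W
n=10: →9(W), 7(W), 5(W) — all W, so L
n=11: →10(L), so W
n=12: →11(W), 9(W), 7(W) — all W, so L
n=13: →12(L), so W
n=14: →13(W), 11(W), 9(W) — all W, so L
n=15: →14(L), so W
n=16: →15(W), 13(W), 11(W) — all W, so L
n=17: →16(L), so W
n=18: →17(W), 15(W), 13(W) — all W, so L
n=19: →18(L), so W
n=20: →19(W), 17(W), 15(W) — all W, so L
L entries with 0 ≤ n ≤ 20: n = 0, 2, 4, 6, 8, 10, 12, 14, 16, 18, 20; that makes 11.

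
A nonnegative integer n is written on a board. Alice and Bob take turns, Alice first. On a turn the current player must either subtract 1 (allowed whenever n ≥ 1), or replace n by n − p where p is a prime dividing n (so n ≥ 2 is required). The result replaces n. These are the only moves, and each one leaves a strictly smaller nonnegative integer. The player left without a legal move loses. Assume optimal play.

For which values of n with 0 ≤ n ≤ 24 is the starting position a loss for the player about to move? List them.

0, 4, 8, 12, 16, 20, 24

Positions with no move are L. A position that does have a move is losing for the player to move precisely when every available move leads to a winning position for the opponent. Fill in the labels:
n=0: no move → L
n=1: →0(L), so W
n=2: →0(L), so W
n=3: →0(L), so W
n=4: →2(W), 3(W) — all W, so L
n=5: →0(L), so W
n=6: →4(L), so W
n=7: →0(L), so W
n=8: →6(W), 7(W) — all W, so L
n=9: →8(L), so W
n=10: →8(L), so W
n=11: →0(L), so W
n=12: →9(W), 10(W), 11(W) — all W, so L
n=13: →0(L), so W
n=14: →12(L), so W
n=15: →12(L), so W
n=16: →14(W), 15(W) — all W, so L
n=17: →0(L), so W
n=18: →16(L), so W
n=19: →0(L), so W
n=20: →15(W), 18(W), 19(W) — all W, so L
n=21: →20(L), so W
n=22: →20(L), so W
n=23: →0(L), so W
n=24: →21(W), 22(W), 23(W) — all W, so L
Reading off the rows marked L gives the requested list; there are 7 such values of n.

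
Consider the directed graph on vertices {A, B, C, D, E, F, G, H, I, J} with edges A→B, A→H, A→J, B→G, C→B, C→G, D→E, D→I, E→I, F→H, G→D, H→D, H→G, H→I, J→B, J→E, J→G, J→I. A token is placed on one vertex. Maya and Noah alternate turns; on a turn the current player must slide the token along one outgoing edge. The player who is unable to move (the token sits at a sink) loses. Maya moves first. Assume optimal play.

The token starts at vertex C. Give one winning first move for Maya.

Use the standard recursion: the mover loses at a terminal position; elsewhere, the mover wins exactly when some move hands the opponent an L position.
Every edge goes from a vertex to one that appears earlier in the order I, E, D, G, B, H, J, C, F, A, so processing vertices in that order labels each vertex after all of its successors.
I: no outgoing edge → L
E: →I(L), so W
D: →I(L), so W
G: →D(W) only, which is W, so L
B: →G(L), so W
H: →G(L), so W
J: →G(L), so W
C: →G(L), so W
F: →H(W) only, which is W, so L
A: →J(W), H(W), B(W) — all W, so L
From C, the L positions reachable in one move are: G.

Move to G.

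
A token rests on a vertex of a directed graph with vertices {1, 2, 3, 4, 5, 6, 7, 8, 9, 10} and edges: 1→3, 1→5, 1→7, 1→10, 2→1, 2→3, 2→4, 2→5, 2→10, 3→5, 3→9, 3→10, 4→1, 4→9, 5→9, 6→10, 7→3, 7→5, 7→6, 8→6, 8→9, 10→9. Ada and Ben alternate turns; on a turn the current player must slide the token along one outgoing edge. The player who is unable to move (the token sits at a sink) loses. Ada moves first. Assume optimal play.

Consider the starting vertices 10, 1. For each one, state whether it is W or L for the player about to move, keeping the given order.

Work bottom-up. With no move the player to move loses. Otherwise the position is W if at least one move leads to an L position for the opponent, and L if every move leads to a W.
Every edge goes from a vertex to one that appears earlier in the order 9, 5, 10, 6, 3, 7, 1, 8, 4, 2, so processing vertices in that order labels each vertex after all of its successors.
9: no outgoing edge → L
5: W (go to 9, an L position)
10: W (go to 9, an L position)
6: L (sole option 10(W) is W)
3: W (go to 9, an L position)
7: W (go to 6, an L position)
1: L (options 7(W), 3(W), 10(W), 5(W) are all W)
8: W (go to 6, an L position)
4: W (go to 1, an L position)
2: W (go to 1, an L position)

10: W, 1: L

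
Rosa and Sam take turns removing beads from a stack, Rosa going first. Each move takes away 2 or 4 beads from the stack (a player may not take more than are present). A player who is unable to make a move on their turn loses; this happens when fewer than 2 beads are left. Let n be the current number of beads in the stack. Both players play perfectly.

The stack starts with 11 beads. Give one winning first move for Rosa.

Label each position W (a win for the player to move) or L (a loss). A position with no legal move is L; any other position is W exactly when some move reaches an L, and L when every move reaches a W.
n=0: no move → L
n=1: no move → L
n=2: reaches L-position 0 → W
n=3: reaches L-position 1 → W
n=4: reaches L-position 0 → W
n=5: reaches L-position 1 → W
n=6: only reaches 4(W), 2(W), all W → L
n=7: only reaches 5(W), 3(W), all W → L
n=8: reaches L-position 6 → W
n=9: reaches L-position 7 → W
n=10: reaches L-position 6 → W
n=11: reaches L-position 7 → W
From 11, the L positions reachable in one move are: 7.

Remove 4, leaving 7.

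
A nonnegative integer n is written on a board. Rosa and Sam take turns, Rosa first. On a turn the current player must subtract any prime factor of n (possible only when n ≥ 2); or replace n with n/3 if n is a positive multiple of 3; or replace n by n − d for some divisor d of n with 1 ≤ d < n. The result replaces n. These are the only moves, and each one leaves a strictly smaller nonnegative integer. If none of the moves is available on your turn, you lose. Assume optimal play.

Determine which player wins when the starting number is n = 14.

Use the standard recursion: the mover loses at a terminal position; elsewhere, the mover wins exactly when some move hands the opponent an L position.
n=0: no move → L
n=1: no move → L
n=2: can move to 0, which is L ⇒ W
n=3: can move to 0, which is L ⇒ W
n=4: moves to 2(W), 3(W); every one is W ⇒ L
n=5: can move to 0, which is L ⇒ W
n=6: can move to 4, which is L ⇒ W
n=7: can move to 0, which is L ⇒ W
n=8: can move to 4, which is L ⇒ W
n=9: moves to 3(W), 6(W), 8(W); every one is W ⇒ L
n=10: can move to 9, which is L ⇒ W
n=11: can move to 0, which is L ⇒ W
n=12: can move to 4, which is L ⇒ W
n=13: can move to 0, which is L ⇒ W
n=14: moves to 7(W), 12(W), 13(W); every one is W ⇒ L
The starting position 14 is L: whatever Rosa does, the opponent receives a W position.

Sam wins.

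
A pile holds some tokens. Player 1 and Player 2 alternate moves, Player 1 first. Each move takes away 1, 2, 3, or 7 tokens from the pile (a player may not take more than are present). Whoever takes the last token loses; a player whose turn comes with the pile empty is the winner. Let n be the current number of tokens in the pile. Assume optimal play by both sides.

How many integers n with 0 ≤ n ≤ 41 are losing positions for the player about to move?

11

Label each position W (a win for the player to move) or L (a loss). A position with no legal move is W; any other position is W exactly when some move reaches an L, and L when every move reaches a W.
n=0: no move; the opponent has just taken the last token and therefore loses → W
n=1: L (sole option 0(W) is W)
n=2: W (go to 1, an L position)
n=3: W (go to 1, an L position)
n=4: W (go to 1, an L position)
n=5: L (options 4(W), 3(W), 2(W) are all W)
n=6: W (go to 5, an L position)
n=7: W (go to 5, an L position)
n=8: W (go to 5, an L position)
n=9: L (options 8(W), 7(W), 6(W), 2(W) are all W)
n=10: W (go to 9, an L position)
n=11: W (go to 9, an L position)
n=12: W (go to 9, an L position)
n=13: L (options 12(W), 11(W), 10(W), 6(W) are all W)
n=14: W (go to 13, an L position)
n=15: W (go to 13, an L position)
n=16: W (go to 13, an L position)
n=17: L (options 16(W), 15(W), 14(W), 10(W) are all W)
n=18: W (go to 17, an L position)
n=19: W (go to 17, an L position)
n=20: W (go to 17, an L position)
n=21: L (options 20(W), 19(W), 18(W), 14(W) are all W)
n=22: W (go to 21, an L position)
n=23: W (go to 21, an L position)
n=24: W (go to 21, an L position)
n=25: L (options 24(W), 23(W), 22(W), 18(W) are all W)
n=26: W (go to 25, an L position)
n=27: W (go to 25, an L position)
n=28: W (go to 25, an L position)
n=29: L (options 28(W), 27(W), 26(W), 22(W) are all W)
n=30: W (go to 29, an L position)
n=31: W (go to 29, an L position)
n=32: W (go to 29, an L position)
n=33: L (options 32(W), 31(W), 30(W), 26(W) are all W)
n=34: W (go to 33, an L position)
n=35: W (go to 33, an L position)
n=36: W (go to 33, an L position)
n=37: L (options 36(W), 35(W), 34(W), 30(W) are all W)
n=38: W (go to 37, an L position)
n=39: W (go to 37, an L position)
n=40: W (go to 37, an L position)
n=41: L (options 40(W), 39(W), 38(W), 34(W) are all W)
L entries with 0 ≤ n ≤ 41: n = 1, 5, 9, 13, 17, 21, 25, 29, 33, 37, 41; that makes 11.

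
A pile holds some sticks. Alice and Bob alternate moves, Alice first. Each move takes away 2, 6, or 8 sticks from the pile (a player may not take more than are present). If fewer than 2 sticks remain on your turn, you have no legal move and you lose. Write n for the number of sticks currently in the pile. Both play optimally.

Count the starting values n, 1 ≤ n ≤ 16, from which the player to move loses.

5

Work bottom-up. With no move the player to move loses. Otherwise the position is W if at least one move leads to an L position for the opponent, and L if every move leads to a W.
n=0: no move → L
n=1: no move → L
n=2: can move to 0, which is L ⇒ W
n=3: can move to 1, which is L ⇒ W
n=4: the only move is to 2(W), a W ⇒ L
n=5: the only move is to 3(W), a W ⇒ L
n=6: can move to 4, which is L ⇒ W
n=7: can move to 5, which is L ⇒ W
n=8: can move to 0, which is L ⇒ W
n=9: can move to 1, which is L ⇒ W
n=10: can move to 4, which is L ⇒ W
n=11: can move to 5, which is L ⇒ W
n=12: can move to 4, which is L ⇒ W
n=13: can move to 5, which is L ⇒ W
n=14: moves to 12(W), 8(W), 6(W); every one is W ⇒ L
n=15: moves to 13(W), 9(W), 7(W); every one is W ⇒ L
n=16: can move to 14, which is L ⇒ W
L entries with 1 ≤ n ≤ 16 (n=0 is outside the asked range and is not counted): n = 1, 4, 5, 14, 15; that makes 5.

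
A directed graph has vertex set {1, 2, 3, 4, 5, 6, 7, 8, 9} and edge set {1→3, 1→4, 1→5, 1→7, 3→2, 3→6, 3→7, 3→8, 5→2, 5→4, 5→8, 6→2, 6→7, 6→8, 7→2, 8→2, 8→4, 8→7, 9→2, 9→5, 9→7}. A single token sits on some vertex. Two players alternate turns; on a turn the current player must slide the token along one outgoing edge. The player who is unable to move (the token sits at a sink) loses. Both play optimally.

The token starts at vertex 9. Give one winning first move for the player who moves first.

Build the W/L table. Terminal = L. A non-terminal position is W if it has a move to some L; otherwise it is L.
Every edge goes from a vertex to one that appears earlier in the order 4, 2, 7, 8, 5, 6, 3, 9, 1, so processing vertices in that order labels each vertex after all of its successors.
4: no outgoing edge → L
2: no outgoing edge → L
7: reaches L-position 2 → W
8: reaches L-position 2 → W
5: reaches L-position 2 → W
6: reaches L-position 2 → W
3: reaches L-position 2 → W
9: reaches L-position 2 → W
1: reaches L-position 4 → W
From 9, the L positions reachable in one move are: 2.

Move to 2.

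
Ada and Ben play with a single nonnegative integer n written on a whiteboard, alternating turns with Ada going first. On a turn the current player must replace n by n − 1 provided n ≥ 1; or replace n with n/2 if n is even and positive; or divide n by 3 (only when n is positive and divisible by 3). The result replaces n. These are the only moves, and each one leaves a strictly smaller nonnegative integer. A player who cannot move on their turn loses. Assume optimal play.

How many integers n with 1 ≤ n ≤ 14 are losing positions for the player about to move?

Label each position W (a win for the player to move) or L (a loss). A position with no legal move is L; any other position is W exactly when some move reaches an L, and L when every move reaches a W.
n=0: no move → L
n=1: W (go to 0, an L position)
n=2: L (sole option 1(W) is W)
n=3: W (go to 2, an L position)
n=4: W (go to 2, an L position)
n=5: L (sole option 4(W) is W)
n=6: W (go to 2, an L position)
n=7: L (sole option 6(W) is W)
n=8: W (go to 7, an L position)
n=9: L (options 3(W), 8(W) are all W)
n=10: W (go to 5, an L position)
n=11: L (sole option 10(W) is W)
n=12: W (go to 11, an L position)
n=13: L (sole option 12(W) is W)
n=14: W (go to 7, an L position)
L entries with 1 ≤ n ≤ 14 (n=0 is outside the asked range and is not counted): n = 2, 5, 7, 9, 11, 13; that makes 6.

6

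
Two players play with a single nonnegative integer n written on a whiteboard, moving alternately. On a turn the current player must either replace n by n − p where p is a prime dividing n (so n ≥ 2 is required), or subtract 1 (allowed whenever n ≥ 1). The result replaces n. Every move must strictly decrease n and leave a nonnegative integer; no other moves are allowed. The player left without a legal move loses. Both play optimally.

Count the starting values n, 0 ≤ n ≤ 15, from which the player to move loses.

4

Use the standard recursion: the mover loses at a terminal position; elsewhere, the mover wins exactly when some move hands the opponent an L position.
n=0: no move → L
n=1: can move to 0, which is L ⇒ W
n=2: can move to 0, which is L ⇒ W
n=3: can move to 0, which is L ⇒ W
n=4: moves to 2(W), 3(W); every one is W ⇒ L
n=5: can move to 0, which is L ⇒ W
n=6: can move to 4, which is L ⇒ W
n=7: can move to 0, which is L ⇒ W
n=8: moves to 6(W), 7(W); every one is W ⇒ L
n=9: can move to 8, which is L ⇒ W
n=10: can move to 8, which is L ⇒ W
n=11: can move to 0, which is L ⇒ W
n=12: moves to 9(W), 10(W), 11(W); every one is W ⇒ L
n=13: can move to 0, which is L ⇒ W
n=14: can move to 12, which is L ⇒ W
n=15: can move to 12, which is L ⇒ W
L entries with 0 ≤ n ≤ 15: n = 0, 4, 8, 12; that makes 4.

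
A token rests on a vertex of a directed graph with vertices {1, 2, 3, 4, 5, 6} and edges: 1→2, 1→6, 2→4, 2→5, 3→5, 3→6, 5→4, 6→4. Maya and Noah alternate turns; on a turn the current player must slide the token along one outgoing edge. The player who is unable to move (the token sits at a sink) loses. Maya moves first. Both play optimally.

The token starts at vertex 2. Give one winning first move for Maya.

Move to 4.

Use the standard recursion: the mover loses at a terminal position; elsewhere, the mover wins exactly when some move hands the opponent an L position.
Every edge goes from a vertex to one that appears earlier in the order 4, 5, 6, 2, 3, 1, so processing vertices in that order labels each vertex after all of its successors.
4: no outgoing edge → L
5: can move to 4, which is L ⇒ W
6: can move to 4, which is L ⇒ W
2: can move to 4, which is L ⇒ W
3: moves to 6(W), 5(W); every one is W ⇒ L
1: moves to 2(W), 6(W); every one is W ⇒ L
From 2, the L positions reachable in one move are: 4.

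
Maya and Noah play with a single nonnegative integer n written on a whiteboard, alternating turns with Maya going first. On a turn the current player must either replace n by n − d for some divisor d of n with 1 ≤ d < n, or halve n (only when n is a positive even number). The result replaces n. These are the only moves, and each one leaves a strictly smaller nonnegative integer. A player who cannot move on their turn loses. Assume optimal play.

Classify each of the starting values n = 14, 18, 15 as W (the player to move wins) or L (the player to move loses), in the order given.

14: W, 18: W, 15: L

Label each position W (a win for the player to move) or L (a loss). A position with no legal move is L; any other position is W exactly when some move reaches an L, and L when every move reaches a W.
n=0: no move → L
n=1: no move → L
n=2: can move to 1, which is L ⇒ W
n=3: the only move is to 2(W), a W ⇒ L
n=4: can move to 3, which is L ⇒ W
n=5: the only move is to 4(W), a W ⇒ L
n=6: can move to 3, which is L ⇒ W
n=7: the only move is to 6(W), a W ⇒ L
n=8: can move to 7, which is L ⇒ W
n=9: moves to 6(W), 8(W); every one is W ⇒ L
n=10: can move to 5, which is L ⇒ W
n=11: the only move is to 10(W), a W ⇒ L
n=12: can move to 9, which is L ⇒ W
n=13: the only move is to 12(W), a W ⇒ L
n=14: can move to 7, which is L ⇒ W
n=15: moves to 10(W), 12(W), 14(W); every one is W ⇒ L
n=16: can move to 15, which is L ⇒ W
n=17: the only move is to 16(W), a W ⇒ L
n=18: can move to 9, which is L ⇒ W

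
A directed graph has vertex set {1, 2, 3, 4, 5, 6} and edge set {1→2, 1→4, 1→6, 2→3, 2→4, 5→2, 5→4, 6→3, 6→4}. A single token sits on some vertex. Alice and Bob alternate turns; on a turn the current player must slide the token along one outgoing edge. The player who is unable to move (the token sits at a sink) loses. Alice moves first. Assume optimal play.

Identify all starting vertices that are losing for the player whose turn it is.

Work bottom-up. With no move the player to move loses. Otherwise the position is W if at least one move leads to an L position for the opponent, and L if every move leads to a W.
Every edge goes from a vertex to one that appears earlier in the order 3, 4, 2, 5, 6, 1, so processing vertices in that order labels each vertex after all of its successors.
3: no outgoing edge → L
4: no outgoing edge → L
2: can move to 4, which is L ⇒ W
5: can move to 4, which is L ⇒ W
6: can move to 4, which is L ⇒ W
1: can move to 4, which is L ⇒ W
Reading off the rows marked L gives the requested list; there are 2 such vertices.

3, 4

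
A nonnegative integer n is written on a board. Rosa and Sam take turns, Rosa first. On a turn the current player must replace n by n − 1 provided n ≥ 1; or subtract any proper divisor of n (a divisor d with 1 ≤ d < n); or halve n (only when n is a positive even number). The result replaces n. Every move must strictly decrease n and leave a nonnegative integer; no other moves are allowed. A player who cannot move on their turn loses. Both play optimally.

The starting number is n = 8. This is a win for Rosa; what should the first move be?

Classify positions by backward induction: terminal positions (no move available) are L. From any other position, the mover wins iff some move reaches an L.
n=0: no move → L
n=1: can move to 0, which is L ⇒ W
n=2: the only move is to 1(W), a W ⇒ L
n=3: can move to 2, which is L ⇒ W
n=4: can move to 2, which is L ⇒ W
n=5: the only move is to 4(W), a W ⇒ L
n=6: can move to 5, which is L ⇒ W
n=7: the only move is to 6(W), a W ⇒ L
n=8: can move to 7, which is L ⇒ W
From 8, the L positions reachable in one move are: 7.

Move to 7.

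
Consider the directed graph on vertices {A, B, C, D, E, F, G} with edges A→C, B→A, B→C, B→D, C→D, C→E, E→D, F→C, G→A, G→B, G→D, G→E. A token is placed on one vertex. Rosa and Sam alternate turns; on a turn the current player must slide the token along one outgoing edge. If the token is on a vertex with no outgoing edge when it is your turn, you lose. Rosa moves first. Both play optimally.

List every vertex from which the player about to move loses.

A, D, F

Compute win/loss labels from the base case upward. A position with no move is L. Any other position is W if it can reach an L in one move, else L.
Every edge goes from a vertex to one that appears earlier in the order D, E, C, A, F, B, G, so processing vertices in that order labels each vertex after all of its successors.
D: no outgoing edge → L
E: reaches L-position D → W
C: reaches L-position D → W
A: only reaches C(W), which is W → L
F: only reaches C(W), which is W → L
B: reaches L-position A → W
G: reaches L-position A → W
The losing starting vertices are exactly the entries labelled L in this table (3 of them).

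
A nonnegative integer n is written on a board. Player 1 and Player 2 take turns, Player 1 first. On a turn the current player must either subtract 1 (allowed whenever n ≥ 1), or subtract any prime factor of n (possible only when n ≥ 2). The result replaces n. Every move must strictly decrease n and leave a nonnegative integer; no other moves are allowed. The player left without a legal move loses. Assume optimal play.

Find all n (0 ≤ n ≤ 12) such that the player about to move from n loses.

0, 4, 8, 12

Work bottom-up. With no move the player to move loses. Otherwise the position is W if at least one move leads to an L position for the opponent, and L if every move leads to a W.
n=0: no move → L
n=1: reaches L-position 0 → W
n=2: reaches L-position 0 → W
n=3: reaches L-position 0 → W
n=4: only reaches 2(W), 3(W), all W → L
n=5: reaches L-position 0 → W
n=6: reaches L-position 4 → W
n=7: reaches L-position 0 → W
n=8: only reaches 6(W), 7(W), all W → L
n=9: reaches L-position 8 → W
n=10: reaches L-position 8 → W
n=11: reaches L-position 0 → W
n=12: only reaches 9(W), 10(W), 11(W), all W → L
Reading off the rows marked L gives the requested list; there are 4 such values of n.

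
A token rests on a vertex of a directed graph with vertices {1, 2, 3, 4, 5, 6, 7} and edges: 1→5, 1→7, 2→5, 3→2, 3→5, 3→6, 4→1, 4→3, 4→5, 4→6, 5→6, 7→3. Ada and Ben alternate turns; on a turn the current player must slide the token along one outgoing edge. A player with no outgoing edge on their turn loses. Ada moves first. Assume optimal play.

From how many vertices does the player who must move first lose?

Classify positions by backward induction: terminal positions (no move available) are L. From any other position, the mover wins iff some move reaches an L.
Every edge goes from a vertex to one that appears earlier in the order 6, 5, 2, 3, 7, 1, 4, so processing vertices in that order labels each vertex after all of its successors.
6: no outgoing edge → L
5: reaches L-position 6 → W
2: only reaches 5(W), which is W → L
3: reaches L-position 2 → W
7: only reaches 3(W), which is W → L
1: reaches L-position 7 → W
4: reaches L-position 6 → W
The L vertices are 2, 6, 7; that is 3 in all.

3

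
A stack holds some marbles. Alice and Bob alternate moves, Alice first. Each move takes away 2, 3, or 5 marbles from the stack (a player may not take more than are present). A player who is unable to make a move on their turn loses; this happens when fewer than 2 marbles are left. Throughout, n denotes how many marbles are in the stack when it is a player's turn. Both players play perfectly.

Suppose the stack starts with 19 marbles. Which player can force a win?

Alice wins.

Work bottom-up. With no move the player to move loses. Otherwise the position is W if at least one move leads to an L position for the opponent, and L if every move leads to a W.
n=0: no move → L
n=1: no move → L
n=2: →0(L), so W
n=3: →1(L), so W
n=4: →1(L), so W
n=5: →0(L), so W
n=6: →1(L), so W
n=7: →5(W), 4(W), 2(W) — all W, so L
n=8: →6(W), 5(W), 3(W) — all W, so L
n=9: →7(L), so W
n=10: →8(L), so W
n=11: →8(L), so W
n=12: →7(L), so W
n=13: →8(L), so W
n=14: →12(W), 11(W), 9(W) — all W, so L
n=15: →13(W), 12(W), 10(W) — all W, so L
n=16: →14(L), so W
n=17: →15(L), so W
n=18: →15(L), so W
n=19: →14(L), so W
From 19 Alice can remove 5, leaving 14, reaching an L position.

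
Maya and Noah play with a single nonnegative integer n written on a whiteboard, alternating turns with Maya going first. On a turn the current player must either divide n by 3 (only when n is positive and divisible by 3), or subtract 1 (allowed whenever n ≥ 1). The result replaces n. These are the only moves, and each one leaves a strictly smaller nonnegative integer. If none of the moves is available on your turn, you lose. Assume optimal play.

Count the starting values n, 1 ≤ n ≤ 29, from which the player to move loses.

Label each position W (a win for the player to move) or L (a loss). A position with no legal move is L; any other position is W exactly when some move reaches an L, and L when every move reaches a W.
n=0: no move → L
n=1: reaches L-position 0 → W
n=2: only reaches 1(W), which is W → L
n=3: reaches L-position 2 → W
n=4: only reaches 3(W), which is W → L
n=5: reaches L-position 4 → W
n=6: reaches L-position 2 → W
n=7: only reaches 6(W), which is W → L
n=8: reaches L-position 7 → W
n=9: only reaches 3(W), 8(W), all W → L
n=10: reaches L-position 9 → W
n=11: only reaches 10(W), which is W → L
n=12: reaches L-position 4 → W
n=13: only reaches 12(W), which is W → L
n=14: reaches L-position 13 → W
n=15: only reaches 5(W), 14(W), all W → L
n=16: reaches L-position 15 → W
n=17: only reaches 16(W), which is W → L
n=18: reaches L-position 17 → W
n=19: only reaches 18(W), which is W → L
n=20: reaches L-position 19 → W
n=21: reaches L-position 7 → W
n=22: only reaches 21(W), which is W → L
n=23: reaches L-position 22 → W
n=24: only reaches 8(W), 23(W), all W → L
n=25: reaches L-position 24 → W
n=26: only reaches 25(W), which is W → L
n=27: reaches L-position 9 → W
n=28: only reaches 27(W), which is W → L
n=29: reaches L-position 28 → W
L entries with 1 ≤ n ≤ 29 (n=0 is outside the asked range and is not counted): n = 2, 4, 7, 9, 11, 13, 15, 17, 19, 22, 24, 26, 28; that makes 13.

13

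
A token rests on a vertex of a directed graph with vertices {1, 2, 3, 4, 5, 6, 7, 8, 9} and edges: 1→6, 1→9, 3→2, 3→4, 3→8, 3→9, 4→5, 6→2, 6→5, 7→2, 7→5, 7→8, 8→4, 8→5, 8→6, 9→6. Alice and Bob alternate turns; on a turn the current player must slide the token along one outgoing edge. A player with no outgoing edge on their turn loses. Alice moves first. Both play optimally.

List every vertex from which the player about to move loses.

2, 5, 9

Label each position W (a win for the player to move) or L (a loss). A position with no legal move is L; any other position is W exactly when some move reaches an L, and L when every move reaches a W.
Every edge goes from a vertex to one that appears earlier in the order 5, 2, 6, 9, 4, 1, 8, 7, 3, so processing vertices in that order labels each vertex after all of its successors.
5: no outgoing edge → L
2: no outgoing edge → L
6: can move to 2, which is L ⇒ W
9: the only move is to 6(W), a W ⇒ L
4: can move to 5, which is L ⇒ W
1: can move to 9, which is L ⇒ W
8: can move to 5, which is L ⇒ W
7: can move to 2, which is L ⇒ W
3: can move to 9, which is L ⇒ W
Reading off the rows marked L gives the requested list; there are 3 such vertices.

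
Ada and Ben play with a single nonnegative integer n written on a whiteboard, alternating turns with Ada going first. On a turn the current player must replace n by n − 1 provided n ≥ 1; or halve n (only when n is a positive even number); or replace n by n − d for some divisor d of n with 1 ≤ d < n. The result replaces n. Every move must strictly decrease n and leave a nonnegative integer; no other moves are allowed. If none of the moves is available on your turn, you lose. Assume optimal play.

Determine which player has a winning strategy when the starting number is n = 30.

Ada wins.

Compute win/loss labels from the base case upward. A position with no move is L. Any other position is W if it can reach an L in one move, else L.
n=0: no move → L
n=1: →0(L), so W
n=2: →1(W) only, which is W, so L
n=3: →2(L), so W
n=4: →2(L), so W
n=5: →4(W) only, which is W, so L
n=6: →5(L), so W
n=7: →6(W) only, which is W, so L
n=8: →7(L), so W
n=9: →6(W), 8(W) — all W, so L
n=10: →5(L), so W
n=11: →10(W) only, which is W, so L
n=12: →9(L), so W
n=13: →12(W) only, which is W, so L
n=14: →7(L), so W
n=15: →10(W), 12(W), 14(W) — all W, so L
n=16: →15(L), so W
n=17: →16(W) only, which is W, so L
n=18: →9(L), so W
n=19: →18(W) only, which is W, so L
n=20: →15(L), so W
n=21: →14(W), 18(W), 20(W) — all W, so L
n=22: →11(L), so W
n=23: →22(W) only, which is W, so L
n=24: →21(L), so W
n=25: →20(W), 24(W) — all W, so L
n=26: →13(L), so W
n=27: →18(W), 24(W), 26(W) — all W, so L
n=28: →21(L), so W
n=29: →28(W) only, which is W, so L
n=30: →15(L), so W
From 30 Ada can move to 15, reaching an L position.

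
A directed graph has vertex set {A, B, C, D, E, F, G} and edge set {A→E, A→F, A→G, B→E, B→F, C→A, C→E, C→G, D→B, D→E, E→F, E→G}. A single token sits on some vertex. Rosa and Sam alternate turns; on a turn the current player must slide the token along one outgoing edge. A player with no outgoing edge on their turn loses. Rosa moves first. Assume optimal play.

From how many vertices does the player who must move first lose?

Label each position W (a win for the player to move) or L (a loss). A position with no legal move is L; any other position is W exactly when some move reaches an L, and L when every move reaches a W.
Every edge goes from a vertex to one that appears earlier in the order F, G, E, A, B, D, C, so processing vertices in that order labels each vertex after all of its successors.
F: no outgoing edge → L
G: no outgoing edge → L
E: W (go to G, an L position)
A: W (go to G, an L position)
B: W (go to F, an L position)
D: L (options B(W), E(W) are all W)
C: W (go to G, an L position)
The L vertices are D, F, G; that is 3 in all.

3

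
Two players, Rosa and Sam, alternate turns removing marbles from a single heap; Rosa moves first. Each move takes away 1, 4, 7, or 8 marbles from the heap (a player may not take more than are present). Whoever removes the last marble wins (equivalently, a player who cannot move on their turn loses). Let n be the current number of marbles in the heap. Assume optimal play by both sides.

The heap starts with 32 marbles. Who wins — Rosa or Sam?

Compute win/loss labels from the base case upward. A position with no move is L. Any other position is W if it can reach an L in one move, else L.
n=0: no move → L
n=1: can move to 0, which is L ⇒ W
n=2: the only move is to 1(W), a W ⇒ L
n=3: can move to 2, which is L ⇒ W
n=4: can move to 0, which is L ⇒ W
n=5: moves to 4(W), 1(W); every one is W ⇒ L
n=6: can move to 5, which is L ⇒ W
n=7: can move to 0, which is L ⇒ W
n=8: can move to 0, which is L ⇒ W
n=9: can move to 5, which is L ⇒ W
n=10: can move to 2, which is L ⇒ W
n=11: moves to 10(W), 7(W), 4(W), 3(W); every one is W ⇒ L
n=12: can move to 11, which is L ⇒ W
n=13: can move to 5, which is L ⇒ W
n=14: moves to 13(W), 10(W), 7(W), 6(W); every one is W ⇒ L
n=15: can move to 14, which is L ⇒ W
n=16: moves to 15(W), 12(W), 9(W), 8(W); every one is W ⇒ L
n=17: can move to 16, which is L ⇒ W
n=18: can move to 14, which is L ⇒ W
n=19: can move to 11, which is L ⇒ W
n=20: can move to 16, which is L ⇒ W
n=21: can move to 14, which is L ⇒ W
n=22: can move to 14, which is L ⇒ W
n=23: can move to 16, which is L ⇒ W
n=24: can move to 16, which is L ⇒ W
n=25: moves to 24(W), 21(W), 18(W), 17(W); every one is W ⇒ L
n=26: can move to 25, which is L ⇒ W
n=27: moves to 26(W), 23(W), 20(W), 19(W); every one is W ⇒ L
n=28: can move to 27, which is L ⇒ W
n=29: can move to 25, which is L ⇒ W
n=30: moves to 29(W), 26(W), 23(W), 22(W); every one is W ⇒ L
n=31: can move to 30, which is L ⇒ W
n=32: can move to 25, which is L ⇒ W
From 32 Rosa can remove 7, leaving 25, reaching an L position.

Rosa wins.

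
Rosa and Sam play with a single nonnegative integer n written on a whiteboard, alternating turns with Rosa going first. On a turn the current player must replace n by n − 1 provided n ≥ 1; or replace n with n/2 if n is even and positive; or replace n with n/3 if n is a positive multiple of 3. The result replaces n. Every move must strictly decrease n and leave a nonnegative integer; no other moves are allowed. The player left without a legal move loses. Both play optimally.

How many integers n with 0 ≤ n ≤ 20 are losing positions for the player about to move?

9

Label each position W (a win for the player to move) or L (a loss). A position with no legal move is L; any other position is W exactly when some move reaches an L, and L when every move reaches a W.
n=0: no move → L
n=1: can move to 0, which is L ⇒ W
n=2: the only move is to 1(W), a W ⇒ L
n=3: can move to 2, which is L ⇒ W
n=4: can move to 2, which is L ⇒ W
n=5: the only move is to 4(W), a W ⇒ L
n=6: can move to 2, which is L ⇒ W
n=7: the only move is to 6(W), a W ⇒ L
n=8: can move to 7, which is L ⇒ W
n=9: moves to 3(W), 8(W); every one is W ⇒ L
n=10: can move to 5, which is L ⇒ W
n=11: the only move is to 10(W), a W ⇒ L
n=12: can move to 11, which is L ⇒ W
n=13: the only move is to 12(W), a W ⇒ L
n=14: can move to 7, which is L ⇒ W
n=15: can move to 5, which is L ⇒ W
n=16: moves to 8(W), 15(W); every one is W ⇒ L
n=17: can move to 16, which is L ⇒ W
n=18: can move to 9, which is L ⇒ W
n=19: the only move is to 18(W), a W ⇒ L
n=20: can move to 19, which is L ⇒ W
L entries with 0 ≤ n ≤ 20: n = 0, 2, 5, 7, 9, 11, 13, 16, 19; that makes 9.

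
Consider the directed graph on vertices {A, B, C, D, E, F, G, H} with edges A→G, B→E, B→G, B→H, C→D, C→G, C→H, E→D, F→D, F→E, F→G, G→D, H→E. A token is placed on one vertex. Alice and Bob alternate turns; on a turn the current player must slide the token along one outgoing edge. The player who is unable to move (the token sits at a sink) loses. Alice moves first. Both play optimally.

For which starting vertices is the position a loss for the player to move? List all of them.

A, D, H

Classify positions by backward induction: terminal positions (no move available) are L. From any other position, the mover wins iff some move reaches an L.
Every edge goes from a vertex to one that appears earlier in the order D, E, G, H, B, C, A, F, so processing vertices in that order labels each vertex after all of its successors.
D: no outgoing edge → L
E: W (go to D, an L position)
G: W (go to D, an L position)
H: L (sole option E(W) is W)
B: W (go to H, an L position)
C: W (go to H, an L position)
A: L (sole option G(W) is W)
F: W (go to D, an L position)
Reading off the rows marked L gives the requested list; there are 3 such vertices.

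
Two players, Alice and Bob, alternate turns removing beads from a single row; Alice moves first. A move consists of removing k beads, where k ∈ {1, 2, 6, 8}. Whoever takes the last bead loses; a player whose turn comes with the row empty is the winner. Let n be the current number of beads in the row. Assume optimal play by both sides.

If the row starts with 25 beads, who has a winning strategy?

Bob wins.

Compute win/loss labels from the base case upward. A position with no move is W. Any other position is W if it can reach an L in one move, else L.
n=0: no move; the opponent has just taken the last bead and therefore loses → W
n=1: the only move is to 0(W), a W ⇒ L
n=2: can move to 1, which is L ⇒ W
n=3: can move to 1, which is L ⇒ W
n=4: moves to 3(W), 2(W); every one is W ⇒ L
n=5: can move to 4, which is L ⇒ W
n=6: can move to 4, which is L ⇒ W
n=7: can move to 1, which is L ⇒ W
n=8: moves to 7(W), 6(W), 2(W), 0(W); every one is W ⇒ L
n=9: can move to 8, which is L ⇒ W
n=10: can move to 8, which is L ⇒ W
n=11: moves to 10(W), 9(W), 5(W), 3(W); every one is W ⇒ L
n=12: can move to 11, which is L ⇒ W
n=13: can move to 11, which is L ⇒ W
n=14: can move to 8, which is L ⇒ W
n=15: moves to 14(W), 13(W), 9(W), 7(W); every one is W ⇒ L
n=16: can move to 15, which is L ⇒ W
n=17: can move to 15, which is L ⇒ W
n=18: moves to 17(W), 16(W), 12(W), 10(W); every one is W ⇒ L
n=19: can move to 18, which is L ⇒ W
n=20: can move to 18, which is L ⇒ W
n=21: can move to 15, which is L ⇒ W
n=22: moves to 21(W), 20(W), 16(W), 14(W); every one is W ⇒ L
n=23: can move to 22, which is L ⇒ W
n=24: can move to 22, which is L ⇒ W
n=25: moves to 24(W), 23(W), 19(W), 17(W); every one is W ⇒ L
Every move from 25 reaches a W position, so the mover loses.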